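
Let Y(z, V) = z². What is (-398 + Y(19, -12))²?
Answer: 1369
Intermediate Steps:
(-398 + Y(19, -12))² = (-398 + 19²)² = (-398 + 361)² = (-37)² = 1369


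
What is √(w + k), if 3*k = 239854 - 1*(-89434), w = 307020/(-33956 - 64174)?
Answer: √10569291305298/9813 ≈ 331.30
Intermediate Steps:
w = -10234/3271 (w = 307020/(-98130) = 307020*(-1/98130) = -10234/3271 ≈ -3.1287)
k = 329288/3 (k = (239854 - 1*(-89434))/3 = (239854 + 89434)/3 = (⅓)*329288 = 329288/3 ≈ 1.0976e+5)
√(w + k) = √(-10234/3271 + 329288/3) = √(1077070346/9813) = √10569291305298/9813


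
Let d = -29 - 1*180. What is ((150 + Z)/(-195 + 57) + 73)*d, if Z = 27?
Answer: -689491/46 ≈ -14989.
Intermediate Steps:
d = -209 (d = -29 - 180 = -209)
((150 + Z)/(-195 + 57) + 73)*d = ((150 + 27)/(-195 + 57) + 73)*(-209) = (177/(-138) + 73)*(-209) = (177*(-1/138) + 73)*(-209) = (-59/46 + 73)*(-209) = (3299/46)*(-209) = -689491/46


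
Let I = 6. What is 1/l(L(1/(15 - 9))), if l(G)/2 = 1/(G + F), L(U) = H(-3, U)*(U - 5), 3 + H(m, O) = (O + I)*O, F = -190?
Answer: -38981/432 ≈ -90.234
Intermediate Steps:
H(m, O) = -3 + O*(6 + O) (H(m, O) = -3 + (O + 6)*O = -3 + (6 + O)*O = -3 + O*(6 + O))
L(U) = (-5 + U)*(-3 + U² + 6*U) (L(U) = (-3 + U² + 6*U)*(U - 5) = (-3 + U² + 6*U)*(-5 + U) = (-5 + U)*(-3 + U² + 6*U))
l(G) = 2/(-190 + G) (l(G) = 2/(G - 190) = 2/(-190 + G))
1/l(L(1/(15 - 9))) = 1/(2/(-190 + (-5 + 1/(15 - 9))*(-3 + (1/(15 - 9))² + 6/(15 - 9)))) = 1/(2/(-190 + (-5 + 1/6)*(-3 + (1/6)² + 6/6))) = 1/(2/(-190 + (-5 + ⅙)*(-3 + (⅙)² + 6*(⅙)))) = 1/(2/(-190 - 29*(-3 + 1/36 + 1)/6)) = 1/(2/(-190 - 29/6*(-71/36))) = 1/(2/(-190 + 2059/216)) = 1/(2/(-38981/216)) = 1/(2*(-216/38981)) = 1/(-432/38981) = -38981/432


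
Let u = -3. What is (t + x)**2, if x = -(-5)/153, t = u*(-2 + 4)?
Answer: 833569/23409 ≈ 35.609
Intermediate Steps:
t = -6 (t = -3*(-2 + 4) = -3*2 = -6)
x = 5/153 (x = -(-5)/153 = -1*(-5/153) = 5/153 ≈ 0.032680)
(t + x)**2 = (-6 + 5/153)**2 = (-913/153)**2 = 833569/23409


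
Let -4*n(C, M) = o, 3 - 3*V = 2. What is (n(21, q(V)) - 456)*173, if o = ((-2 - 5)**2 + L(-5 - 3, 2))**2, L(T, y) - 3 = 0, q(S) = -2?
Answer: -195836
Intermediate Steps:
V = 1/3 (V = 1 - 1/3*2 = 1 - 2/3 = 1/3 ≈ 0.33333)
L(T, y) = 3 (L(T, y) = 3 + 0 = 3)
o = 2704 (o = ((-2 - 5)**2 + 3)**2 = ((-7)**2 + 3)**2 = (49 + 3)**2 = 52**2 = 2704)
n(C, M) = -676 (n(C, M) = -1/4*2704 = -676)
(n(21, q(V)) - 456)*173 = (-676 - 456)*173 = -1132*173 = -195836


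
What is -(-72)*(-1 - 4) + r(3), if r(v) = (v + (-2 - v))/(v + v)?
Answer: -1081/3 ≈ -360.33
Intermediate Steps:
r(v) = -1/v (r(v) = -2*1/(2*v) = -1/v)
-(-72)*(-1 - 4) + r(3) = -(-72)*(-1 - 4) - 1/3 = -(-72)*(-5) - 1*1/3 = -12*30 - 1/3 = -360 - 1/3 = -1081/3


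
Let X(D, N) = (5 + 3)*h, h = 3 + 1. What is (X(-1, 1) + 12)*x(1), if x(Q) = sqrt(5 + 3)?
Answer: 88*sqrt(2) ≈ 124.45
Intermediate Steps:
x(Q) = 2*sqrt(2) (x(Q) = sqrt(8) = 2*sqrt(2))
h = 4
X(D, N) = 32 (X(D, N) = (5 + 3)*4 = 8*4 = 32)
(X(-1, 1) + 12)*x(1) = (32 + 12)*(2*sqrt(2)) = 44*(2*sqrt(2)) = 88*sqrt(2)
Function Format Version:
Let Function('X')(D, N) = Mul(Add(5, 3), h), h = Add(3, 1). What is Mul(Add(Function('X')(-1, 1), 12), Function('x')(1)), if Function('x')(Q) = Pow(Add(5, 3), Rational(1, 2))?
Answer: Mul(88, Pow(2, Rational(1, 2))) ≈ 124.45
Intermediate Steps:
Function('x')(Q) = Mul(2, Pow(2, Rational(1, 2))) (Function('x')(Q) = Pow(8, Rational(1, 2)) = Mul(2, Pow(2, Rational(1, 2))))
h = 4
Function('X')(D, N) = 32 (Function('X')(D, N) = Mul(Add(5, 3), 4) = Mul(8, 4) = 32)
Mul(Add(Function('X')(-1, 1), 12), Function('x')(1)) = Mul(Add(32, 12), Mul(2, Pow(2, Rational(1, 2)))) = Mul(44, Mul(2, Pow(2, Rational(1, 2)))) = Mul(88, Pow(2, Rational(1, 2)))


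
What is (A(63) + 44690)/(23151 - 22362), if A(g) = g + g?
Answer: 44816/789 ≈ 56.801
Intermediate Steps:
A(g) = 2*g
(A(63) + 44690)/(23151 - 22362) = (2*63 + 44690)/(23151 - 22362) = (126 + 44690)/789 = 44816*(1/789) = 44816/789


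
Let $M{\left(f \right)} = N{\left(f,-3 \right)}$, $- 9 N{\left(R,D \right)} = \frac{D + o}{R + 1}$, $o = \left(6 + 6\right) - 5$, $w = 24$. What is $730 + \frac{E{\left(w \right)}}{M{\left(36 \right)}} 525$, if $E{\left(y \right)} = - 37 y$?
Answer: $38811880$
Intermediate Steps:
$o = 7$ ($o = 12 - 5 = 7$)
$N{\left(R,D \right)} = - \frac{7 + D}{9 \left(1 + R\right)}$ ($N{\left(R,D \right)} = - \frac{\left(D + 7\right) \frac{1}{R + 1}}{9} = - \frac{\left(7 + D\right) \frac{1}{1 + R}}{9} = - \frac{\frac{1}{1 + R} \left(7 + D\right)}{9} = - \frac{7 + D}{9 \left(1 + R\right)}$)
$M{\left(f \right)} = - \frac{4}{9 \left(1 + f\right)}$ ($M{\left(f \right)} = \frac{-7 - -3}{9 \left(1 + f\right)} = \frac{-7 + 3}{9 \left(1 + f\right)} = \frac{1}{9} \frac{1}{1 + f} \left(-4\right) = - \frac{4}{9 \left(1 + f\right)}$)
$730 + \frac{E{\left(w \right)}}{M{\left(36 \right)}} 525 = 730 + \frac{\left(-37\right) 24}{\left(-4\right) \frac{1}{9 + 9 \cdot 36}} \cdot 525 = 730 + - \frac{888}{\left(-4\right) \frac{1}{9 + 324}} \cdot 525 = 730 + - \frac{888}{\left(-4\right) \frac{1}{333}} \cdot 525 = 730 + - \frac{888}{- \frac{4}{333}} \cdot 525 = 730 + \left(-888\right) \left(- \frac{333}{4}\right) 525 = 730 + 73926 \cdot 525 = 730 + 38811150 = 38811880$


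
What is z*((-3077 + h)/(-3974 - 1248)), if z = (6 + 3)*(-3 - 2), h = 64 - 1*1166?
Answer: -26865/746 ≈ -36.012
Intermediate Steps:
h = -1102 (h = 64 - 1166 = -1102)
z = -45 (z = 9*(-5) = -45)
z*((-3077 + h)/(-3974 - 1248)) = -45*(-3077 - 1102)/(-3974 - 1248) = -(-188055)/(-5222) = -(-188055)*(-1)/5222 = -45*597/746 = -26865/746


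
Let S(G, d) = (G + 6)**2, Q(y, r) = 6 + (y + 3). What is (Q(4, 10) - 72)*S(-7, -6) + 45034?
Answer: 44975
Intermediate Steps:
Q(y, r) = 9 + y (Q(y, r) = 6 + (3 + y) = 9 + y)
S(G, d) = (6 + G)**2
(Q(4, 10) - 72)*S(-7, -6) + 45034 = ((9 + 4) - 72)*(6 - 7)**2 + 45034 = (13 - 72)*(-1)**2 + 45034 = -59*1 + 45034 = -59 + 45034 = 44975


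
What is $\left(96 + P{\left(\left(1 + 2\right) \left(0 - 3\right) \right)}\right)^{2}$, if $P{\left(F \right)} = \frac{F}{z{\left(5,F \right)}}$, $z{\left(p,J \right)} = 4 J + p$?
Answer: $\frac{8910225}{961} \approx 9271.8$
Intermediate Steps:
$z{\left(p,J \right)} = p + 4 J$
$P{\left(F \right)} = \frac{F}{5 + 4 F}$
$\left(96 + P{\left(\left(1 + 2\right) \left(0 - 3\right) \right)}\right)^{2} = \left(96 + \frac{\left(1 + 2\right) \left(0 - 3\right)}{5 + 4 \left(1 + 2\right) \left(0 - 3\right)}\right)^{2} = \left(96 + \frac{3 \left(-3\right)}{5 + 4 \cdot 3 \left(-3\right)}\right)^{2} = \left(96 - \frac{9}{5 + 4 \left(-9\right)}\right)^{2} = \left(96 - \frac{9}{5 - 36}\right)^{2} = \left(96 - \frac{9}{-31}\right)^{2} = \left(96 - - \frac{9}{31}\right)^{2} = \left(96 + \frac{9}{31}\right)^{2} = \left(\frac{2985}{31}\right)^{2} = \frac{8910225}{961}$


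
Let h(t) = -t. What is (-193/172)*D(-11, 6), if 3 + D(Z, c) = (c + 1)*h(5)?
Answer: 3667/86 ≈ 42.640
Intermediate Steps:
D(Z, c) = -8 - 5*c (D(Z, c) = -3 + (c + 1)*(-1*5) = -3 + (1 + c)*(-5) = -3 + (-5 - 5*c) = -8 - 5*c)
(-193/172)*D(-11, 6) = (-193/172)*(-8 - 5*6) = (-193*1/172)*(-8 - 30) = -193/172*(-38) = 3667/86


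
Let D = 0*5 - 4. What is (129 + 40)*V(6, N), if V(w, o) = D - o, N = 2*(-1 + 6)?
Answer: -2366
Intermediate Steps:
D = -4 (D = 0 - 4 = -4)
N = 10 (N = 2*5 = 10)
V(w, o) = -4 - o
(129 + 40)*V(6, N) = (129 + 40)*(-4 - 1*10) = 169*(-4 - 10) = 169*(-14) = -2366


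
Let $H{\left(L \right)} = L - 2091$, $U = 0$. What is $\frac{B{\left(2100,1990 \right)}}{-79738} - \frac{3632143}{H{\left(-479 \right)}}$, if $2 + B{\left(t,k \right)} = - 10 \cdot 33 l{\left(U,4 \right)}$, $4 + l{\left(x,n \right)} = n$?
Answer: $\frac{144809911837}{102463330} \approx 1413.3$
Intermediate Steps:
$l{\left(x,n \right)} = -4 + n$
$H{\left(L \right)} = -2091 + L$
$B{\left(t,k \right)} = -2$ ($B{\left(t,k \right)} = -2 - 10 \cdot 33 \left(-4 + 4\right) = -2 - 10 \cdot 33 \cdot 0 = -2 - 0 = -2 + 0 = -2$)
$\frac{B{\left(2100,1990 \right)}}{-79738} - \frac{3632143}{H{\left(-479 \right)}} = - \frac{2}{-79738} - \frac{3632143}{-2091 - 479} = \left(-2\right) \left(- \frac{1}{79738}\right) - \frac{3632143}{-2570} = \frac{1}{39869} - - \frac{3632143}{2570} = \frac{1}{39869} + \frac{3632143}{2570} = \frac{144809911837}{102463330}$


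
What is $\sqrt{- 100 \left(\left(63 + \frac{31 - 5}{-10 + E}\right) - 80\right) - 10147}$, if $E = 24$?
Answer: $\frac{i \sqrt{423003}}{7} \approx 92.912 i$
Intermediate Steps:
$\sqrt{- 100 \left(\left(63 + \frac{31 - 5}{-10 + E}\right) - 80\right) - 10147} = \sqrt{- 100 \left(\left(63 + \frac{31 - 5}{-10 + 24}\right) - 80\right) - 10147} = \sqrt{- 100 \left(\left(63 + \frac{31 + \left(-8 + 3\right)}{14}\right) - 80\right) - 10147} = \sqrt{- 100 \left(\left(63 + \left(31 - 5\right) \frac{1}{14}\right) - 80\right) - 10147} = \sqrt{- 100 \left(\left(63 + 26 \cdot \frac{1}{14}\right) - 80\right) - 10147} = \sqrt{- 100 \left(\left(63 + \frac{13}{7}\right) - 80\right) - 10147} = \sqrt{- 100 \left(\frac{454}{7} - 80\right) - 10147} = \sqrt{\left(-100\right) \left(- \frac{106}{7}\right) - 10147} = \sqrt{\frac{10600}{7} - 10147} = \sqrt{- \frac{60429}{7}} = \frac{i \sqrt{423003}}{7}$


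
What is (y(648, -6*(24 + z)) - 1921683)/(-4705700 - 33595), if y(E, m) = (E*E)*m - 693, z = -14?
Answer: 9038872/1579765 ≈ 5.7217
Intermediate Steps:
y(E, m) = -693 + m*E**2 (y(E, m) = E**2*m - 693 = m*E**2 - 693 = -693 + m*E**2)
(y(648, -6*(24 + z)) - 1921683)/(-4705700 - 33595) = ((-693 - 6*(24 - 14)*648**2) - 1921683)/(-4705700 - 33595) = ((-693 - 6*10*419904) - 1921683)/(-4739295) = ((-693 - 60*419904) - 1921683)*(-1/4739295) = ((-693 - 25194240) - 1921683)*(-1/4739295) = (-25194933 - 1921683)*(-1/4739295) = -27116616*(-1/4739295) = 9038872/1579765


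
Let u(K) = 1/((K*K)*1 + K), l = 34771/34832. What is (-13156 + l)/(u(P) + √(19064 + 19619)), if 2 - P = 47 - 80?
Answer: 20619675945/76397934713956 - 6495197922675*√38683/19099483678489 ≈ -66.885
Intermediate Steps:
l = 34771/34832 (l = 34771*(1/34832) = 34771/34832 ≈ 0.99825)
P = 35 (P = 2 - (47 - 80) = 2 - 1*(-33) = 2 + 33 = 35)
u(K) = 1/(K + K²) (u(K) = 1/(K²*1 + K) = 1/(K² + K) = 1/(K + K²))
(-13156 + l)/(u(P) + √(19064 + 19619)) = (-13156 + 34771/34832)/(1/(35*(1 + 35)) + √(19064 + 19619)) = -458215021/(34832*((1/35)/36 + √38683)) = -458215021/(34832*((1/35)*(1/36) + √38683)) = -458215021/(34832*(1/1260 + √38683))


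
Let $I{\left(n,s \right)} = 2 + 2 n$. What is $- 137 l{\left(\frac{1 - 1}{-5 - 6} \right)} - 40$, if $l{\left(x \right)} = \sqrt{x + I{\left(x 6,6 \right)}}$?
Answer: $-40 - 137 \sqrt{2} \approx -233.75$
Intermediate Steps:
$l{\left(x \right)} = \sqrt{2 + 13 x}$ ($l{\left(x \right)} = \sqrt{x + \left(2 + 2 x 6\right)} = \sqrt{x + \left(2 + 2 \cdot 6 x\right)} = \sqrt{x + \left(2 + 12 x\right)} = \sqrt{2 + 13 x}$)
$- 137 l{\left(\frac{1 - 1}{-5 - 6} \right)} - 40 = - 137 \sqrt{2 + 13 \frac{1 - 1}{-5 - 6}} - 40 = - 137 \sqrt{2 + 13 \frac{0}{-11}} - 40 = - 137 \sqrt{2 + 13 \cdot 0 \left(- \frac{1}{11}\right)} - 40 = - 137 \sqrt{2 + 13 \cdot 0} - 40 = - 137 \sqrt{2 + 0} - 40 = - 137 \sqrt{2} - 40 = -40 - 137 \sqrt{2}$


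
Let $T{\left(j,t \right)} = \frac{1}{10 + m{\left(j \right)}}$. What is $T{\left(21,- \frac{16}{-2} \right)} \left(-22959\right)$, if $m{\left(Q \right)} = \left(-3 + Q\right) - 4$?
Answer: $- \frac{7653}{8} \approx -956.63$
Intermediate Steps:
$m{\left(Q \right)} = -7 + Q$
$T{\left(j,t \right)} = \frac{1}{3 + j}$ ($T{\left(j,t \right)} = \frac{1}{10 + \left(-7 + j\right)} = \frac{1}{3 + j}$)
$T{\left(21,- \frac{16}{-2} \right)} \left(-22959\right) = \frac{1}{3 + 21} \left(-22959\right) = \frac{1}{24} \left(-22959\right) = - \frac{7653}{8}$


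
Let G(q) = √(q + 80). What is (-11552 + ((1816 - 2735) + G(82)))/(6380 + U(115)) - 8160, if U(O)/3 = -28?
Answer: -51387831/6296 + 9*√2/6296 ≈ -8162.0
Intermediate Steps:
U(O) = -84 (U(O) = 3*(-28) = -84)
G(q) = √(80 + q)
(-11552 + ((1816 - 2735) + G(82)))/(6380 + U(115)) - 8160 = (-11552 + ((1816 - 2735) + √(80 + 82)))/(6380 - 84) - 8160 = (-11552 + (-919 + √162))/6296 - 8160 = (-11552 + (-919 + 9*√2))*(1/6296) - 8160 = (-12471 + 9*√2)*(1/6296) - 8160 = (-12471/6296 + 9*√2/6296) - 8160 = -51387831/6296 + 9*√2/6296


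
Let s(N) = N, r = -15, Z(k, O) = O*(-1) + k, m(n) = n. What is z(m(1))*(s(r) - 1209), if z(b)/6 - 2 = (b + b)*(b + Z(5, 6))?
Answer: -14688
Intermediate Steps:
Z(k, O) = k - O (Z(k, O) = -O + k = k - O)
z(b) = 12 + 12*b*(-1 + b) (z(b) = 12 + 6*((b + b)*(b + (5 - 1*6))) = 12 + 6*((2*b)*(b + (5 - 6))) = 12 + 6*((2*b)*(b - 1)) = 12 + 6*((2*b)*(-1 + b)) = 12 + 6*(2*b*(-1 + b)) = 12 + 12*b*(-1 + b))
z(m(1))*(s(r) - 1209) = (12 - 12*1 + 12*1²)*(-15 - 1209) = (12 - 12 + 12*1)*(-1224) = (12 - 12 + 12)*(-1224) = 12*(-1224) = -14688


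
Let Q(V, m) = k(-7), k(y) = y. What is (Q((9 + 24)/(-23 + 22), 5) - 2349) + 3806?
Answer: 1450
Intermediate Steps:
Q(V, m) = -7
(Q((9 + 24)/(-23 + 22), 5) - 2349) + 3806 = (-7 - 2349) + 3806 = -2356 + 3806 = 1450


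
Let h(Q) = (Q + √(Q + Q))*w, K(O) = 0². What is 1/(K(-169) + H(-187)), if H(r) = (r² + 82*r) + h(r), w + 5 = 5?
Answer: 1/19635 ≈ 5.0929e-5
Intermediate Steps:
K(O) = 0
w = 0 (w = -5 + 5 = 0)
h(Q) = 0 (h(Q) = (Q + √(Q + Q))*0 = (Q + √(2*Q))*0 = (Q + √2*√Q)*0 = 0)
H(r) = r² + 82*r (H(r) = (r² + 82*r) + 0 = r² + 82*r)
1/(K(-169) + H(-187)) = 1/(0 - 187*(82 - 187)) = 1/(0 - 187*(-105)) = 1/(0 + 19635) = 1/19635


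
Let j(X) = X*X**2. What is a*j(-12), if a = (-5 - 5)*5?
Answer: 86400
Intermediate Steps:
j(X) = X**3
a = -50 (a = -10*5 = -50)
a*j(-12) = -50*(-12)**3 = -50*(-1728) = 86400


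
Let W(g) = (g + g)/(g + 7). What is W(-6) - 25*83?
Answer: -2087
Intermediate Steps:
W(g) = 2*g/(7 + g) (W(g) = (2*g)/(7 + g) = 2*g/(7 + g))
W(-6) - 25*83 = 2*(-6)/(7 - 6) - 25*83 = 2*(-6)/1 - 2075 = 2*(-6)*1 - 2075 = -12 - 2075 = -2087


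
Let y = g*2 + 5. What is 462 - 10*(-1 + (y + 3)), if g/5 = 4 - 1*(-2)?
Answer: -208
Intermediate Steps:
g = 30 (g = 5*(4 - 1*(-2)) = 5*(4 + 2) = 5*6 = 30)
y = 65 (y = 30*2 + 5 = 60 + 5 = 65)
462 - 10*(-1 + (y + 3)) = 462 - 10*(-1 + (65 + 3)) = 462 - 10*(-1 + 68) = 462 - 10*67 = 462 - 1*670 = 462 - 670 = -208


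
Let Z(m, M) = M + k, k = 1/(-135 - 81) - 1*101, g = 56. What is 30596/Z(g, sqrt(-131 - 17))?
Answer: -144182793312/482886577 - 2854973952*I*sqrt(37)/482886577 ≈ -298.59 - 35.963*I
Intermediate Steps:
k = -21817/216 (k = 1/(-216) - 101 = -1/216 - 101 = -21817/216 ≈ -101.00)
Z(m, M) = -21817/216 + M (Z(m, M) = M - 21817/216 = -21817/216 + M)
30596/Z(g, sqrt(-131 - 17)) = 30596/(-21817/216 + sqrt(-131 - 17)) = 30596/(-21817/216 + sqrt(-148)) = 30596/(-21817/216 + 2*I*sqrt(37))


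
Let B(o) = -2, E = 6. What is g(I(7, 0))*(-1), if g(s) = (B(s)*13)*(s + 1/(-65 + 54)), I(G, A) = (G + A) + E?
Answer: 3692/11 ≈ 335.64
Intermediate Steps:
I(G, A) = 6 + A + G (I(G, A) = (G + A) + 6 = (A + G) + 6 = 6 + A + G)
g(s) = 26/11 - 26*s (g(s) = (-2*13)*(s + 1/(-65 + 54)) = -26*(s + 1/(-11)) = -26*(s - 1/11) = -26*(-1/11 + s) = 26/11 - 26*s)
g(I(7, 0))*(-1) = (26/11 - 26*(6 + 0 + 7))*(-1) = (26/11 - 26*13)*(-1) = (26/11 - 338)*(-1) = -3692/11*(-1) = 3692/11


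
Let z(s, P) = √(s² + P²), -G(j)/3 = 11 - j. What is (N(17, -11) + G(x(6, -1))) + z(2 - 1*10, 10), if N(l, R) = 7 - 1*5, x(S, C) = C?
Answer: -34 + 2*√41 ≈ -21.194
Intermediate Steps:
N(l, R) = 2 (N(l, R) = 7 - 5 = 2)
G(j) = -33 + 3*j (G(j) = -3*(11 - j) = -33 + 3*j)
z(s, P) = √(P² + s²)
(N(17, -11) + G(x(6, -1))) + z(2 - 1*10, 10) = (2 + (-33 + 3*(-1))) + √(10² + (2 - 1*10)²) = (2 + (-33 - 3)) + √(100 + (2 - 10)²) = (2 - 36) + √(100 + (-8)²) = -34 + √(100 + 64) = -34 + √164 = -34 + 2*√41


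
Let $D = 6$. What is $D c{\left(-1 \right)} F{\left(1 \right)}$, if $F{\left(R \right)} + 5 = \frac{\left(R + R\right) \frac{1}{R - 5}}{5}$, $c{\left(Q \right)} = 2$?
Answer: $- \frac{306}{5} \approx -61.2$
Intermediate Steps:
$F{\left(R \right)} = -5 + \frac{2 R}{5 \left(-5 + R\right)}$ ($F{\left(R \right)} = -5 + \frac{\left(R + R\right) \frac{1}{R - 5}}{5} = -5 + \frac{2 R}{-5 + R} \frac{1}{5} = -5 + \frac{2 R}{5 \left(-5 + R\right)}$)
$D c{\left(-1 \right)} F{\left(1 \right)} = 6 \cdot 2 \frac{125 - 23}{5 \left(-5 + 1\right)} = 12 \frac{125 - 23}{5 \left(-4\right)} = 12 \cdot \frac{1}{5} \left(- \frac{1}{4}\right) 102 = 12 \left(- \frac{51}{10}\right) = - \frac{306}{5}$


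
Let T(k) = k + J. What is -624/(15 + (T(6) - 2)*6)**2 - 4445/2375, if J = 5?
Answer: -1509643/753825 ≈ -2.0026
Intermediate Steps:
T(k) = 5 + k (T(k) = k + 5 = 5 + k)
-624/(15 + (T(6) - 2)*6)**2 - 4445/2375 = -624/(15 + ((5 + 6) - 2)*6)**2 - 4445/2375 = -624/(15 + (11 - 2)*6)**2 - 4445*1/2375 = -624/(15 + 9*6)**2 - 889/475 = -624/(15 + 54)**2 - 889/475 = -624/(69**2) - 889/475 = -624/4761 - 889/475 = -624*1/4761 - 889/475 = -208/1587 - 889/475 = -1509643/753825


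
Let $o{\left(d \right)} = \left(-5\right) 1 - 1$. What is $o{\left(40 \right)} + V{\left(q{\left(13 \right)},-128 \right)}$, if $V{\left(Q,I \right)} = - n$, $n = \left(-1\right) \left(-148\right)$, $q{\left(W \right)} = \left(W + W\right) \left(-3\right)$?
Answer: $-154$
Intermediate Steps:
$q{\left(W \right)} = - 6 W$ ($q{\left(W \right)} = 2 W \left(-3\right) = - 6 W$)
$n = 148$
$V{\left(Q,I \right)} = -148$ ($V{\left(Q,I \right)} = \left(-1\right) 148 = -148$)
$o{\left(d \right)} = -6$ ($o{\left(d \right)} = -5 - 1 = -6$)
$o{\left(40 \right)} + V{\left(q{\left(13 \right)},-128 \right)} = -6 - 148 = -154$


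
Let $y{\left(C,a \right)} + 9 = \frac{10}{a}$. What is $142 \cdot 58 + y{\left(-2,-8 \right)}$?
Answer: $\frac{32903}{4} \approx 8225.8$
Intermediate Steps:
$y{\left(C,a \right)} = -9 + \frac{10}{a}$
$142 \cdot 58 + y{\left(-2,-8 \right)} = 142 \cdot 58 - \left(9 - \frac{10}{-8}\right) = 8236 + \left(-9 + 10 \left(- \frac{1}{8}\right)\right) = 8236 - \frac{41}{4} = \frac{32903}{4}$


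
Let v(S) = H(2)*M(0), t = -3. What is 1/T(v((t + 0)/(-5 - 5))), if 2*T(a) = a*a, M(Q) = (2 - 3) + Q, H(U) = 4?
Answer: ⅛ ≈ 0.12500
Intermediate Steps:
M(Q) = -1 + Q
v(S) = -4 (v(S) = 4*(-1 + 0) = 4*(-1) = -4)
T(a) = a²/2 (T(a) = (a*a)/2 = a²/2)
1/T(v((t + 0)/(-5 - 5))) = 1/((½)*(-4)²) = 1/((½)*16) = 1/8 = ⅛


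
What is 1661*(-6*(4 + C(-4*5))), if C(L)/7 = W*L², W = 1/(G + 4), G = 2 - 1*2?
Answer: -7016064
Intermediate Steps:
G = 0 (G = 2 - 2 = 0)
W = ¼ (W = 1/(0 + 4) = 1/4 = ¼ ≈ 0.25000)
C(L) = 7*L²/4 (C(L) = 7*(L²/4) = 7*L²/4)
1661*(-6*(4 + C(-4*5))) = 1661*(-6*(4 + 7*(-4*5)²/4)) = 1661*(-6*(4 + (7/4)*(-20)²)) = 1661*(-6*(4 + (7/4)*400)) = 1661*(-6*(4 + 700)) = 1661*(-6*704) = 1661*(-4224) = -7016064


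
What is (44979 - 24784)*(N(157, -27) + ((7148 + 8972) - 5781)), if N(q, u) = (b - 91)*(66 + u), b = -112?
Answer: 48912290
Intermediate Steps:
N(q, u) = -13398 - 203*u (N(q, u) = (-112 - 91)*(66 + u) = -203*(66 + u) = -13398 - 203*u)
(44979 - 24784)*(N(157, -27) + ((7148 + 8972) - 5781)) = (44979 - 24784)*((-13398 - 203*(-27)) + ((7148 + 8972) - 5781)) = 20195*((-13398 + 5481) + (16120 - 5781)) = 20195*(-7917 + 10339) = 20195*2422 = 48912290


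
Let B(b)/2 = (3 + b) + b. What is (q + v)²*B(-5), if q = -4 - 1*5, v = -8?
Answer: -4046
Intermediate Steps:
B(b) = 6 + 4*b (B(b) = 2*((3 + b) + b) = 2*(3 + 2*b) = 6 + 4*b)
q = -9 (q = -4 - 5 = -9)
(q + v)²*B(-5) = (-9 - 8)²*(6 + 4*(-5)) = (-17)²*(6 - 20) = 289*(-14) = -4046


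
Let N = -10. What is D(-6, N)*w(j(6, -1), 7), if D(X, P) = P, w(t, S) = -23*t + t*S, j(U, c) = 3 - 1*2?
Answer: 160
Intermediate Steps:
j(U, c) = 1 (j(U, c) = 3 - 2 = 1)
w(t, S) = -23*t + S*t
D(-6, N)*w(j(6, -1), 7) = -10*(-23 + 7) = -10*(-16) = 160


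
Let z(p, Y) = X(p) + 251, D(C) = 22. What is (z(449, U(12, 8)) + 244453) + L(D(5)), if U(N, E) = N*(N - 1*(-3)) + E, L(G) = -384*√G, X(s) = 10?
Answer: 244714 - 384*√22 ≈ 2.4291e+5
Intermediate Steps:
U(N, E) = E + N*(3 + N) (U(N, E) = N*(N + 3) + E = N*(3 + N) + E = E + N*(3 + N))
z(p, Y) = 261 (z(p, Y) = 10 + 251 = 261)
(z(449, U(12, 8)) + 244453) + L(D(5)) = (261 + 244453) - 384*√22 = 244714 - 384*√22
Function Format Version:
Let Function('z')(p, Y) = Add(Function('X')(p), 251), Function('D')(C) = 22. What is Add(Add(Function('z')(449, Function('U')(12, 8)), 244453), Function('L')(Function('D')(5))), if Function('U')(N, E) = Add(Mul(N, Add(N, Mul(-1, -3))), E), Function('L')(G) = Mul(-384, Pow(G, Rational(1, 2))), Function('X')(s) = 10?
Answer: Add(244714, Mul(-384, Pow(22, Rational(1, 2)))) ≈ 2.4291e+5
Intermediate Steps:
Function('U')(N, E) = Add(E, Mul(N, Add(3, N))) (Function('U')(N, E) = Add(Mul(N, Add(N, 3)), E) = Add(Mul(N, Add(3, N)), E) = Add(E, Mul(N, Add(3, N))))
Function('z')(p, Y) = 261 (Function('z')(p, Y) = Add(10, 251) = 261)
Add(Add(Function('z')(449, Function('U')(12, 8)), 244453), Function('L')(Function('D')(5))) = Add(Add(261, 244453), Mul(-384, Pow(22, Rational(1, 2)))) = Add(244714, Mul(-384, Pow(22, Rational(1, 2))))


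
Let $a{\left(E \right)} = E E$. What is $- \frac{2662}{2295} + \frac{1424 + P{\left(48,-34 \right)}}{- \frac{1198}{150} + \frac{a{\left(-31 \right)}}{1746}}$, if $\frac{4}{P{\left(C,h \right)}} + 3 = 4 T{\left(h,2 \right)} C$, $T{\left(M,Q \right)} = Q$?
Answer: $- \frac{18226634906882}{94607498745} \approx -192.66$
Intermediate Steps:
$P{\left(C,h \right)} = \frac{4}{-3 + 8 C}$ ($P{\left(C,h \right)} = \frac{4}{-3 + 4 \cdot 2 C} = \frac{4}{-3 + 8 C}$)
$a{\left(E \right)} = E^{2}$
$- \frac{2662}{2295} + \frac{1424 + P{\left(48,-34 \right)}}{- \frac{1198}{150} + \frac{a{\left(-31 \right)}}{1746}} = - \frac{2662}{2295} + \frac{1424 + \frac{4}{-3 + 8 \cdot 48}}{- \frac{1198}{150} + \frac{\left(-31\right)^{2}}{1746}} = \left(-2662\right) \frac{1}{2295} + \frac{1424 + \frac{4}{-3 + 384}}{\left(-1198\right) \frac{1}{150} + 961 \cdot \frac{1}{1746}} = - \frac{2662}{2295} + \frac{1424 + \frac{4}{381}}{- \frac{599}{75} + \frac{961}{1746}} = - \frac{2662}{2295} + \frac{1424 + 4 \cdot \frac{1}{381}}{- \frac{324593}{43650}} = - \frac{2662}{2295} + \left(1424 + \frac{4}{381}\right) \left(- \frac{43650}{324593}\right) = - \frac{2662}{2295} + \frac{542548}{381} \left(- \frac{43650}{324593}\right) = - \frac{2662}{2295} - \frac{7894073400}{41223311} = - \frac{18226634906882}{94607498745}$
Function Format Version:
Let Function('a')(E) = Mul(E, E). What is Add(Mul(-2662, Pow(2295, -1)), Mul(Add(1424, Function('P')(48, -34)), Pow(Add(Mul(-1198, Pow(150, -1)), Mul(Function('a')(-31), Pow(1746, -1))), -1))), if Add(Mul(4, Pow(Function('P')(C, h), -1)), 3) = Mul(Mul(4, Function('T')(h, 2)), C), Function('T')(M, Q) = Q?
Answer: Rational(-18226634906882, 94607498745) ≈ -192.66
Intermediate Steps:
Function('P')(C, h) = Mul(4, Pow(Add(-3, Mul(8, C)), -1)) (Function('P')(C, h) = Mul(4, Pow(Add(-3, Mul(Mul(4, 2), C)), -1)) = Mul(4, Pow(Add(-3, Mul(8, C)), -1)))
Function('a')(E) = Pow(E, 2)
Add(Mul(-2662, Pow(2295, -1)), Mul(Add(1424, Function('P')(48, -34)), Pow(Add(Mul(-1198, Pow(150, -1)), Mul(Function('a')(-31), Pow(1746, -1))), -1))) = Add(Mul(-2662, Pow(2295, -1)), Mul(Add(1424, Mul(4, Pow(Add(-3, Mul(8, 48)), -1))), Pow(Add(Mul(-1198, Pow(150, -1)), Mul(Pow(-31, 2), Pow(1746, -1))), -1))) = Add(Mul(-2662, Rational(1, 2295)), Mul(Add(1424, Mul(4, Pow(Add(-3, 384), -1))), Pow(Add(Mul(-1198, Rational(1, 150)), Mul(961, Rational(1, 1746))), -1))) = Add(Rational(-2662, 2295), Mul(Add(1424, Mul(4, Pow(381, -1))), Pow(Add(Rational(-599, 75), Rational(961, 1746)), -1))) = Add(Rational(-2662, 2295), Mul(Add(1424, Mul(4, Rational(1, 381))), Pow(Rational(-324593, 43650), -1))) = Add(Rational(-2662, 2295), Mul(Add(1424, Rational(4, 381)), Rational(-43650, 324593))) = Add(Rational(-2662, 2295), Mul(Rational(542548, 381), Rational(-43650, 324593))) = Add(Rational(-2662, 2295), Rational(-7894073400, 41223311)) = Rational(-18226634906882, 94607498745)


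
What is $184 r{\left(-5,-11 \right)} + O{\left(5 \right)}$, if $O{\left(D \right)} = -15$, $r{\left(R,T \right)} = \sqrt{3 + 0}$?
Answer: $-15 + 184 \sqrt{3} \approx 303.7$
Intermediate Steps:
$r{\left(R,T \right)} = \sqrt{3}$
$184 r{\left(-5,-11 \right)} + O{\left(5 \right)} = 184 \sqrt{3} - 15 = -15 + 184 \sqrt{3}$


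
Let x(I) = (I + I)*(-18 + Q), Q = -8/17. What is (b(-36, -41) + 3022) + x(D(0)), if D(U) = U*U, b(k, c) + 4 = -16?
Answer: 3002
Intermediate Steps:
b(k, c) = -20 (b(k, c) = -4 - 16 = -20)
D(U) = U**2
Q = -8/17 (Q = -8*1/17 = -8/17 ≈ -0.47059)
x(I) = -628*I/17 (x(I) = (I + I)*(-18 - 8/17) = (2*I)*(-314/17) = -628*I/17)
(b(-36, -41) + 3022) + x(D(0)) = (-20 + 3022) - 628/17*0**2 = 3002 - 628/17*0 = 3002 + 0 = 3002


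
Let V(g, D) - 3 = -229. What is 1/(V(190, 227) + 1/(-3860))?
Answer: -3860/872361 ≈ -0.0044248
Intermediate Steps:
V(g, D) = -226 (V(g, D) = 3 - 229 = -226)
1/(V(190, 227) + 1/(-3860)) = 1/(-226 + 1/(-3860)) = 1/(-226 - 1/3860) = 1/(-872361/3860) = -3860/872361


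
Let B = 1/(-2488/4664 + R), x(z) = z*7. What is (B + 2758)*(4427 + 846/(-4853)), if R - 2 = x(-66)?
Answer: 15908394924959075/1302986823 ≈ 1.2209e+7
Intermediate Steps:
x(z) = 7*z
R = -460 (R = 2 + 7*(-66) = 2 - 462 = -460)
B = -583/268491 (B = 1/(-2488/4664 - 460) = 1/(-2488*1/4664 - 460) = 1/(-311/583 - 460) = 1/(-268491/583) = -583/268491 ≈ -0.0021714)
(B + 2758)*(4427 + 846/(-4853)) = (-583/268491 + 2758)*(4427 + 846/(-4853)) = 740497595*(4427 + 846*(-1/4853))/268491 = 740497595*(4427 - 846/4853)/268491 = (740497595/268491)*(21483385/4853) = 15908394924959075/1302986823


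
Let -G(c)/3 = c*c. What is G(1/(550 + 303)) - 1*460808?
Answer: -335288048075/727609 ≈ -4.6081e+5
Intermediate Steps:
G(c) = -3*c² (G(c) = -3*c*c = -3*c²)
G(1/(550 + 303)) - 1*460808 = -3/(550 + 303)² - 1*460808 = -3*(1/853)² - 460808 = -3*1/727609 - 460808 = -3/727609 - 460808 = -335288048075/727609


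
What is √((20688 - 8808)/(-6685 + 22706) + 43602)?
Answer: √11191622101962/16021 ≈ 208.81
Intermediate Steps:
√((20688 - 8808)/(-6685 + 22706) + 43602) = √(11880/16021 + 43602) = √(698559522/16021) = √11191622101962/16021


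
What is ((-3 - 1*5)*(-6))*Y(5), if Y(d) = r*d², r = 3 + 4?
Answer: 8400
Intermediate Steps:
r = 7
Y(d) = 7*d²
((-3 - 1*5)*(-6))*Y(5) = ((-3 - 1*5)*(-6))*(7*5²) = ((-3 - 5)*(-6))*(7*25) = -8*(-6)*175 = 48*175 = 8400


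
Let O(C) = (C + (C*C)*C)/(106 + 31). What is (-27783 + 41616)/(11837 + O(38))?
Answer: 1895121/1676579 ≈ 1.1304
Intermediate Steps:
O(C) = C/137 + C³/137 (O(C) = (C + C²*C)/137 = (C + C³)*(1/137) = C/137 + C³/137)
(-27783 + 41616)/(11837 + O(38)) = (-27783 + 41616)/(11837 + (1/137)*38*(1 + 38²)) = 13833/(11837 + (1/137)*38*(1 + 1444)) = 13833/(11837 + (1/137)*38*1445) = 13833/(11837 + 54910/137) = 13833/(1676579/137) = 13833*(137/1676579) = 1895121/1676579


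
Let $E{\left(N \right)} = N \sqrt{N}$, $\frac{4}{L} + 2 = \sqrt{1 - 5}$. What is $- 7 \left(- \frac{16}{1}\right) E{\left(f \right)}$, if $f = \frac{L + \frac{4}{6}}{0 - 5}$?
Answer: $\frac{112 \sqrt{15} \left(1 + 3 i\right)^{\frac{3}{2}}}{225} \approx -3.2325 + 10.348 i$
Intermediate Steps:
$L = \frac{-2 - 2 i}{2}$ ($L = \frac{4}{-2 + \sqrt{1 - 5}} = \frac{4}{-2 + \sqrt{-4}} = \frac{4}{-2 + 2 i} = 4 \frac{-2 - 2 i}{8} = \frac{-2 - 2 i}{2} \approx -1.0 - 1.0 i$)
$f = \frac{1}{15} + \frac{i}{5}$ ($f = \frac{\left(-1 - i\right) + \frac{4}{6}}{0 - 5} = \frac{\left(-1 - i\right) + 4 \cdot \frac{1}{6}}{-5} = \left(\left(-1 - i\right) + \frac{2}{3}\right) \left(- \frac{1}{5}\right) = \left(- \frac{1}{3} - i\right) \left(- \frac{1}{5}\right) = \frac{1}{15} + \frac{i}{5} \approx 0.066667 + 0.2 i$)
$E{\left(N \right)} = N^{\frac{3}{2}}$
$- 7 \left(- \frac{16}{1}\right) E{\left(f \right)} = - 7 \left(- \frac{16}{1}\right) \left(\frac{1}{15} + \frac{i}{5}\right)^{\frac{3}{2}} = - 7 \left(\left(-16\right) 1\right) \left(\frac{1}{15} + \frac{i}{5}\right)^{\frac{3}{2}} = \left(-7\right) \left(-16\right) \left(\frac{1}{15} + \frac{i}{5}\right)^{\frac{3}{2}} = 112 \left(\frac{1}{15} + \frac{i}{5}\right)^{\frac{3}{2}}$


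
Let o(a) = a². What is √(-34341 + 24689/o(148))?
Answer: 5*I*√30087223/148 ≈ 185.31*I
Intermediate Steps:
√(-34341 + 24689/o(148)) = √(-34341 + 24689/(148²)) = √(-34341 + 24689/21904) = √(-752180575/21904) = 5*I*√30087223/148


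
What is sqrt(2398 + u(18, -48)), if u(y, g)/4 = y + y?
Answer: sqrt(2542) ≈ 50.418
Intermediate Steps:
u(y, g) = 8*y (u(y, g) = 4*(y + y) = 4*(2*y) = 8*y)
sqrt(2398 + u(18, -48)) = sqrt(2398 + 8*18) = sqrt(2398 + 144) = sqrt(2542)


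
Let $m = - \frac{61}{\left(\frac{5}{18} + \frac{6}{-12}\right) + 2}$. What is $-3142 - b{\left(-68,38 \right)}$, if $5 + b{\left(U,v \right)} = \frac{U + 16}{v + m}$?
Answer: $- \frac{184251}{59} \approx -3122.9$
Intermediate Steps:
$m = - \frac{549}{16}$ ($m = - \frac{61}{\left(5 \cdot \frac{1}{18} + 6 \left(- \frac{1}{12}\right)\right) + 2} = - \frac{61}{\left(\frac{5}{18} - \frac{1}{2}\right) + 2} = - \frac{61}{- \frac{2}{9} + 2} = - \frac{61}{\frac{16}{9}} = \left(-61\right) \frac{9}{16} = - \frac{549}{16} \approx -34.313$)
$b{\left(U,v \right)} = -5 + \frac{16 + U}{- \frac{549}{16} + v}$ ($b{\left(U,v \right)} = -5 + \frac{U + 16}{v - \frac{549}{16}} = -5 + \frac{16 + U}{- \frac{549}{16} + v}$)
$-3142 - b{\left(-68,38 \right)} = -3142 - \frac{3001 - 3040 + 16 \left(-68\right)}{-549 + 16 \cdot 38} = -3142 - \frac{3001 - 3040 - 1088}{-549 + 608} = -3142 - \frac{1}{59} \left(-1127\right) = -3142 - - \frac{1127}{59} = -3142 + \frac{1127}{59} = - \frac{184251}{59}$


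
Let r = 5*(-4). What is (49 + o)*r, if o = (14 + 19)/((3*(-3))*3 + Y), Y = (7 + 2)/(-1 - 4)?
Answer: -11485/12 ≈ -957.08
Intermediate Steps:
Y = -9/5 (Y = 9/(-5) = 9*(-⅕) = -9/5 ≈ -1.8000)
r = -20
o = -55/48 (o = (14 + 19)/((3*(-3))*3 - 9/5) = 33/(-9*3 - 9/5) = 33/(-27 - 9/5) = 33/(-144/5) = 33*(-5/144) = -55/48 ≈ -1.1458)
(49 + o)*r = (49 - 55/48)*(-20) = (2297/48)*(-20) = -11485/12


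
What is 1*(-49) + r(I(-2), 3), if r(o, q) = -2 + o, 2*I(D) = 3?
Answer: -99/2 ≈ -49.500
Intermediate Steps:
I(D) = 3/2 (I(D) = (1/2)*3 = 3/2)
1*(-49) + r(I(-2), 3) = 1*(-49) + (-2 + 3/2) = -49 - 1/2 = -99/2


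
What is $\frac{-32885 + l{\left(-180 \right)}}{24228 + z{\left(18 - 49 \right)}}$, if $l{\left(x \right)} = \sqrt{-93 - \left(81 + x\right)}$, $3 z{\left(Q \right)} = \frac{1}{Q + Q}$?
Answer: $- \frac{6116610}{4506407} + \frac{186 \sqrt{6}}{4506407} \approx -1.3572$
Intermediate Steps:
$z{\left(Q \right)} = \frac{1}{6 Q}$ ($z{\left(Q \right)} = \frac{1}{3 \left(Q + Q\right)} = \frac{1}{3 \cdot 2 Q} = \frac{\frac{1}{2} \frac{1}{Q}}{3} = \frac{1}{6 Q}$)
$l{\left(x \right)} = \sqrt{-174 - x}$
$\frac{-32885 + l{\left(-180 \right)}}{24228 + z{\left(18 - 49 \right)}} = \frac{-32885 + \sqrt{-174 - -180}}{24228 + \frac{1}{6 \left(18 - 49\right)}} = \frac{-32885 + \sqrt{-174 + 180}}{24228 + \frac{1}{6 \left(-31\right)}} = \frac{-32885 + \sqrt{6}}{24228 + \frac{1}{6} \left(- \frac{1}{31}\right)} = \frac{-32885 + \sqrt{6}}{24228 - \frac{1}{186}} = \frac{-32885 + \sqrt{6}}{\frac{4506407}{186}} = \left(-32885 + \sqrt{6}\right) \frac{186}{4506407} = - \frac{6116610}{4506407} + \frac{186 \sqrt{6}}{4506407}$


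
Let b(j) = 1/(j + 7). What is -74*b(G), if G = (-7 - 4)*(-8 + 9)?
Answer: 37/2 ≈ 18.500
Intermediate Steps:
G = -11 (G = -11*1 = -11)
b(j) = 1/(7 + j)
-74*b(G) = -74/(7 - 11) = -74/(-4) = -74*(-1/4) = 37/2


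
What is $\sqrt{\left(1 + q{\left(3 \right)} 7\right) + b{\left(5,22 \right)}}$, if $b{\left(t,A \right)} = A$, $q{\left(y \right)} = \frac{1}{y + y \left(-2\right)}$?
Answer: $\frac{\sqrt{186}}{3} \approx 4.5461$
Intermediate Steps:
$q{\left(y \right)} = - \frac{1}{y}$ ($q{\left(y \right)} = \frac{1}{y - 2 y} = \frac{1}{\left(-1\right) y} = - \frac{1}{y}$)
$\sqrt{\left(1 + q{\left(3 \right)} 7\right) + b{\left(5,22 \right)}} = \sqrt{\left(1 + - \frac{1}{3} \cdot 7\right) + 22} = \sqrt{\left(1 + \left(-1\right) \frac{1}{3} \cdot 7\right) + 22} = \sqrt{\left(1 - \frac{7}{3}\right) + 22} = \sqrt{- \frac{4}{3} + 22} = \sqrt{\frac{62}{3}} = \frac{\sqrt{186}}{3}$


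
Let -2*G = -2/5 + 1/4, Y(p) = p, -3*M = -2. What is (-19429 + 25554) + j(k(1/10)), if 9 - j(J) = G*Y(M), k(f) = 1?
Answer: 122679/20 ≈ 6134.0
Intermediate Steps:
M = ⅔ (M = -⅓*(-2) = ⅔ ≈ 0.66667)
G = 3/40 (G = -(-2/5 + 1/4)/2 = -(-2*⅕ + 1*(¼))/2 = -(-⅖ + ¼)/2 = -½*(-3/20) = 3/40 ≈ 0.075000)
j(J) = 179/20 (j(J) = 9 - 3*2/(40*3) = 9 - 1*1/20 = 9 - 1/20 = 179/20)
(-19429 + 25554) + j(k(1/10)) = (-19429 + 25554) + 179/20 = 6125 + 179/20 = 122679/20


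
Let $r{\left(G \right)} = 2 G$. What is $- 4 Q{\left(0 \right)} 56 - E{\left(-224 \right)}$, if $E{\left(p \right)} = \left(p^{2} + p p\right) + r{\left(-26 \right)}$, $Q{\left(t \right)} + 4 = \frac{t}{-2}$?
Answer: $-99404$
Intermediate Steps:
$Q{\left(t \right)} = -4 - \frac{t}{2}$ ($Q{\left(t \right)} = -4 + \frac{t}{-2} = -4 + t \left(- \frac{1}{2}\right) = -4 - \frac{t}{2}$)
$E{\left(p \right)} = -52 + 2 p^{2}$ ($E{\left(p \right)} = \left(p^{2} + p p\right) + 2 \left(-26\right) = \left(p^{2} + p^{2}\right) - 52 = 2 p^{2} - 52 = -52 + 2 p^{2}$)
$- 4 Q{\left(0 \right)} 56 - E{\left(-224 \right)} = - 4 \left(-4 - 0\right) 56 - \left(-52 + 2 \left(-224\right)^{2}\right) = - 4 \left(-4 + 0\right) 56 - \left(-52 + 2 \cdot 50176\right) = \left(-4\right) \left(-4\right) 56 - \left(-52 + 100352\right) = 16 \cdot 56 - 100300 = 896 - 100300 = -99404$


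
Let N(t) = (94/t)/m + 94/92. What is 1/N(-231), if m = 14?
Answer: 74382/73837 ≈ 1.0074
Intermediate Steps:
N(t) = 47/46 + 47/(7*t) (N(t) = (94/t)/14 + 94/92 = (94/t)*(1/14) + 94*(1/92) = 47/(7*t) + 47/46 = 47/46 + 47/(7*t))
1/N(-231) = 1/((47/322)*(46 + 7*(-231))/(-231)) = 1/((47/322)*(-1/231)*(46 - 1617)) = 1/((47/322)*(-1/231)*(-1571)) = 1/(73837/74382) = 74382/73837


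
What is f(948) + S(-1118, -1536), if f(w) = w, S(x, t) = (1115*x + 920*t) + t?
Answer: -2660278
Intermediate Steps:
S(x, t) = 921*t + 1115*x (S(x, t) = (920*t + 1115*x) + t = 921*t + 1115*x)
f(948) + S(-1118, -1536) = 948 + (921*(-1536) + 1115*(-1118)) = 948 + (-1414656 - 1246570) = 948 - 2661226 = -2660278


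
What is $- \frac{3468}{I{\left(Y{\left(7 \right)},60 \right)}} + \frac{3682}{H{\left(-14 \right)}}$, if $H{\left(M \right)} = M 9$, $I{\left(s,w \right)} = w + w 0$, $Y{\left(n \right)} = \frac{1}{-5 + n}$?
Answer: $- \frac{3916}{45} \approx -87.022$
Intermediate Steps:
$I{\left(s,w \right)} = w$ ($I{\left(s,w \right)} = w + 0 = w$)
$H{\left(M \right)} = 9 M$
$- \frac{3468}{I{\left(Y{\left(7 \right)},60 \right)}} + \frac{3682}{H{\left(-14 \right)}} = - \frac{3468}{60} + \frac{3682}{9 \left(-14\right)} = \left(-3468\right) \frac{1}{60} + \frac{3682}{-126} = - \frac{289}{5} + 3682 \left(- \frac{1}{126}\right) = - \frac{289}{5} - \frac{263}{9} = - \frac{3916}{45}$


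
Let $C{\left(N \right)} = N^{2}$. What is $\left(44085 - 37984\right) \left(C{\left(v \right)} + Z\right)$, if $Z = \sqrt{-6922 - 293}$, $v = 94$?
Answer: $53908436 + 6101 i \sqrt{7215} \approx 5.3908 \cdot 10^{7} + 5.1823 \cdot 10^{5} i$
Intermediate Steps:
$Z = i \sqrt{7215}$ ($Z = \sqrt{-7215} = i \sqrt{7215} \approx 84.941 i$)
$\left(44085 - 37984\right) \left(C{\left(v \right)} + Z\right) = \left(44085 - 37984\right) \left(94^{2} + i \sqrt{7215}\right) = 6101 \left(8836 + i \sqrt{7215}\right) = 53908436 + 6101 i \sqrt{7215}$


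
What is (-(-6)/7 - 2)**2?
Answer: 64/49 ≈ 1.3061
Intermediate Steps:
(-(-6)/7 - 2)**2 = (-1*(-6/7) - 2)**2 = (6/7 - 2)**2 = (-8/7)**2 = 64/49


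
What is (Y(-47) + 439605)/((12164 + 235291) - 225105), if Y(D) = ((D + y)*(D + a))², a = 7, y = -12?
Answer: 1201841/4470 ≈ 268.87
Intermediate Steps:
Y(D) = (-12 + D)²*(7 + D)² (Y(D) = ((D - 12)*(D + 7))² = ((-12 + D)*(7 + D))² = (-12 + D)²*(7 + D)²)
(Y(-47) + 439605)/((12164 + 235291) - 225105) = ((-12 - 47)²*(7 - 47)² + 439605)/((12164 + 235291) - 225105) = ((-59)²*(-40)² + 439605)/(247455 - 225105) = (3481*1600 + 439605)/22350 = (5569600 + 439605)*(1/22350) = 6009205*(1/22350) = 1201841/4470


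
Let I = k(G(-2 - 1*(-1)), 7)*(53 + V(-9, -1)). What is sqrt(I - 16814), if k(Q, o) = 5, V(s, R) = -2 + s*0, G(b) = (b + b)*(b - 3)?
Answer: I*sqrt(16559) ≈ 128.68*I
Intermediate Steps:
G(b) = 2*b*(-3 + b) (G(b) = (2*b)*(-3 + b) = 2*b*(-3 + b))
V(s, R) = -2 (V(s, R) = -2 + 0 = -2)
I = 255 (I = 5*(53 - 2) = 5*51 = 255)
sqrt(I - 16814) = sqrt(255 - 16814) = sqrt(-16559) = I*sqrt(16559)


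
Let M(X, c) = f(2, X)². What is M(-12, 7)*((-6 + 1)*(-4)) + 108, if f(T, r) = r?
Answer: 2988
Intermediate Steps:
M(X, c) = X²
M(-12, 7)*((-6 + 1)*(-4)) + 108 = (-12)²*((-6 + 1)*(-4)) + 108 = 144*(-5*(-4)) + 108 = 144*20 + 108 = 2880 + 108 = 2988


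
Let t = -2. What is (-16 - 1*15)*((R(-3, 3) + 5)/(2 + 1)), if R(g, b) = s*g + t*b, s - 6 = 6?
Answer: 1147/3 ≈ 382.33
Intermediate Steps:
s = 12 (s = 6 + 6 = 12)
R(g, b) = -2*b + 12*g (R(g, b) = 12*g - 2*b = -2*b + 12*g)
(-16 - 1*15)*((R(-3, 3) + 5)/(2 + 1)) = (-16 - 1*15)*(((-2*3 + 12*(-3)) + 5)/(2 + 1)) = (-16 - 15)*(((-6 - 36) + 5)/3) = -31*(-42 + 5)/3 = -(-1147)/3 = -31*(-37/3) = 1147/3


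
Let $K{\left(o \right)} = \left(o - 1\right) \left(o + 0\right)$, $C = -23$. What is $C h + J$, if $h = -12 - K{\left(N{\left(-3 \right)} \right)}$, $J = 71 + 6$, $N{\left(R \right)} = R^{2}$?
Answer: $2009$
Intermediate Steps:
$K{\left(o \right)} = o \left(-1 + o\right)$ ($K{\left(o \right)} = \left(-1 + o\right) o = o \left(-1 + o\right)$)
$J = 77$
$h = -84$ ($h = -12 - \left(-3\right)^{2} \left(-1 + \left(-3\right)^{2}\right) = -12 - 9 \left(-1 + 9\right) = -12 - 9 \cdot 8 = -12 - 72 = -84$)
$C h + J = \left(-23\right) \left(-84\right) + 77 = 1932 + 77 = 2009$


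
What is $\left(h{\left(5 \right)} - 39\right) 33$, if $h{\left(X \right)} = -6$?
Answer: $-1485$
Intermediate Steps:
$\left(h{\left(5 \right)} - 39\right) 33 = \left(-6 - 39\right) 33 = \left(-45\right) 33 = -1485$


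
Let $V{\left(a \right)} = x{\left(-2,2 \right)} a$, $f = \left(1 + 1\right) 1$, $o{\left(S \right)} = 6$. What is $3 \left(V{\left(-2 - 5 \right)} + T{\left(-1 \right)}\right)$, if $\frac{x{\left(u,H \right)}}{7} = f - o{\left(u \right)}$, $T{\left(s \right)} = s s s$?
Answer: $585$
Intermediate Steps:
$f = 2$ ($f = 2 \cdot 1 = 2$)
$T{\left(s \right)} = s^{3}$ ($T{\left(s \right)} = s^{2} s = s^{3}$)
$x{\left(u,H \right)} = -28$ ($x{\left(u,H \right)} = 7 \left(2 - 6\right) = 7 \left(-4\right) = -28$)
$V{\left(a \right)} = - 28 a$
$3 \left(V{\left(-2 - 5 \right)} + T{\left(-1 \right)}\right) = 3 \left(- 28 \left(-2 - 5\right) + \left(-1\right)^{3}\right) = 3 \left(\left(-28\right) \left(-7\right) - 1\right) = 3 \left(196 - 1\right) = 3 \cdot 195 = 585$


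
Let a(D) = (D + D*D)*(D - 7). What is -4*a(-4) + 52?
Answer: 580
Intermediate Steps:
a(D) = (-7 + D)*(D + D²) (a(D) = (D + D²)*(-7 + D) = (-7 + D)*(D + D²))
-4*a(-4) + 52 = -(-16)*(-7 + (-4)² - 6*(-4)) + 52 = -(-16)*(-7 + 16 + 24) + 52 = -(-16)*33 + 52 = -4*(-132) + 52 = 528 + 52 = 580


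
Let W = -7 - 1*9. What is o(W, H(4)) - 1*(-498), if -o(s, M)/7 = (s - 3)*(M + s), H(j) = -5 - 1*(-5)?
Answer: -1630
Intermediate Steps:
W = -16 (W = -7 - 9 = -16)
H(j) = 0 (H(j) = -5 + 5 = 0)
o(s, M) = -7*(-3 + s)*(M + s) (o(s, M) = -7*(s - 3)*(M + s) = -7*(-3 + s)*(M + s))
o(W, H(4)) - 1*(-498) = (-7*(-16)**2 + 21*0 + 21*(-16) - 7*0*(-16)) - 1*(-498) = (-7*256 + 0 - 336 + 0) + 498 = (-1792 + 0 - 336 + 0) + 498 = -2128 + 498 = -1630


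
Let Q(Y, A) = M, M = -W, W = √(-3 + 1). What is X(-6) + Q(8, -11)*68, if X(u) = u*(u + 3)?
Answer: 18 - 68*I*√2 ≈ 18.0 - 96.167*I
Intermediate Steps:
X(u) = u*(3 + u)
W = I*√2 (W = √(-2) = I*√2 ≈ 1.4142*I)
M = -I*√2 ≈ -1.4142*I
Q(Y, A) = -I*√2
X(-6) + Q(8, -11)*68 = -6*(3 - 6) - I*√2*68 = -6*(-3) - 68*I*√2 = 18 - 68*I*√2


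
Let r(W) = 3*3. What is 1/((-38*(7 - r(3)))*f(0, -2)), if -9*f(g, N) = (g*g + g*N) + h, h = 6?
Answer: -3/152 ≈ -0.019737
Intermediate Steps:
r(W) = 9
f(g, N) = -⅔ - g²/9 - N*g/9 (f(g, N) = -((g*g + g*N) + 6)/9 = -((g² + N*g) + 6)/9 = -(6 + g² + N*g)/9 = -⅔ - g²/9 - N*g/9)
1/((-38*(7 - r(3)))*f(0, -2)) = 1/((-38*(7 - 1*9))*(-⅔ - ⅑*0² - ⅑*(-2)*0)) = 1/((-38*(7 - 9))*(-⅔ - ⅑*0 + 0)) = 1/((-38*(-2))*(-⅔ + 0 + 0)) = 1/(76*(-⅔)) = 1/(-152/3) = -3/152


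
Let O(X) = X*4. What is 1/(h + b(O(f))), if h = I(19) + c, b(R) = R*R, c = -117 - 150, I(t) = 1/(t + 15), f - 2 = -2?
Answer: -34/9077 ≈ -0.0037457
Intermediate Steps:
f = 0 (f = 2 - 2 = 0)
I(t) = 1/(15 + t)
c = -267
O(X) = 4*X
b(R) = R²
h = -9077/34 (h = 1/(15 + 19) - 267 = 1/34 - 267 = -9077/34 ≈ -266.97)
1/(h + b(O(f))) = 1/(-9077/34 + (4*0)²) = 1/(-9077/34 + 0²) = 1/(-9077/34 + 0) = 1/(-9077/34) = -34/9077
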